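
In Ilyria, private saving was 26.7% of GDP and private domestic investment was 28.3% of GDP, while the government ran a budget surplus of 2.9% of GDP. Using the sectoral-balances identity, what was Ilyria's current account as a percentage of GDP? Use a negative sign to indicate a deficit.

By the sectoral-balances identity, CA = (S_private - I) + (T - G).
Private balance = 26.7 - 28.3 = -1.6
Government balance (T - G) = 2.9
CA = -1.6 + 2.9 = 1.3

1.3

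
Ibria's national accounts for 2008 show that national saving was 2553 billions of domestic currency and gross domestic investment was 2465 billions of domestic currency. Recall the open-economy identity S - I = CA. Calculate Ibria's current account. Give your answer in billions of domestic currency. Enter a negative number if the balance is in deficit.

CA = S - I = 2553 - 2465 = 88

88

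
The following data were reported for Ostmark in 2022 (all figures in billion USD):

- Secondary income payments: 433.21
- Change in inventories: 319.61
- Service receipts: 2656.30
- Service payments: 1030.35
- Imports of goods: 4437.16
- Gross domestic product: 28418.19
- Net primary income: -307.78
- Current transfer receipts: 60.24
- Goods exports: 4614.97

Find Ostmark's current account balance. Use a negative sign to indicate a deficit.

1123.01

Goods balance = 4614.97 - 4437.16 = 177.81
Services balance = 2656.30 - 1030.35 = 1625.95
Trade balance (goods + services) = 177.81 + 1625.95 = 1803.76
Net primary income = -307.78
Net secondary income = 60.24 - 433.21 = -372.97
Current account = 1803.76 + (-307.78) + (-372.97) = 1123.01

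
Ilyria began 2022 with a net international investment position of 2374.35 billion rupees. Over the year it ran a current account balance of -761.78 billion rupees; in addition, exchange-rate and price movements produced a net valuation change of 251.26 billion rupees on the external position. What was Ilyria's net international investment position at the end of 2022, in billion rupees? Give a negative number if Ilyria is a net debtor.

Change in NIIP = current account + net valuation change = -761.78 + 251.26 = -510.52
End-of-year NIIP = 2374.35 + (-510.52) = 1863.83

1863.83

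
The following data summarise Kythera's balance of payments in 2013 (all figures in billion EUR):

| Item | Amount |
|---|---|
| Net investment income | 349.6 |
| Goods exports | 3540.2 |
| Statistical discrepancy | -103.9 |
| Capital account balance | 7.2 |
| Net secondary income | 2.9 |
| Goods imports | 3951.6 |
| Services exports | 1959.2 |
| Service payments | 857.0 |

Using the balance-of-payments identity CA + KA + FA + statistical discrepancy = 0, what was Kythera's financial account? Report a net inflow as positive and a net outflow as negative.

Goods balance = 3540.2 - 3951.6 = -411.4
Services balance = 1959.2 - 857.0 = 1102.2
Trade balance (goods + services) = -411.4 + 1102.2 = 690.8
Net primary income = 349.6
Net secondary income = 2.9
Current account = 690.8 + 349.6 + 2.9 = 1043.3
Financial account = -(1043.3 + 7.2 + (-103.9)) = -946.6

-946.6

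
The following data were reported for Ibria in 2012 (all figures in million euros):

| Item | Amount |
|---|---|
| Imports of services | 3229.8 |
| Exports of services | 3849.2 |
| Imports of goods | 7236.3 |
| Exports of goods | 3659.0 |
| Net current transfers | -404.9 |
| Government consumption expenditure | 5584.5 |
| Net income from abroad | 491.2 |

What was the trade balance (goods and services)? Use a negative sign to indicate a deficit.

Goods balance = 3659.0 - 7236.3 = -3577.3
Services balance = 3849.2 - 3229.8 = 619.4
Trade balance (goods + services) = -3577.3 + 619.4 = -2957.9

-2957.9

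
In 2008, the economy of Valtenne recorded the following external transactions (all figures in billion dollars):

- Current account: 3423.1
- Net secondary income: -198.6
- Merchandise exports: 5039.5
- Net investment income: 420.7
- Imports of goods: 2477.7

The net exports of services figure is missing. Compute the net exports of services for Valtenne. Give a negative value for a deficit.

Current account = goods balance + services balance + net primary income + net secondary income
Sum of the known components = 2783.9
Net exports of services = CA - (known components) = 3423.1 - 2783.9 = 639.2

639.2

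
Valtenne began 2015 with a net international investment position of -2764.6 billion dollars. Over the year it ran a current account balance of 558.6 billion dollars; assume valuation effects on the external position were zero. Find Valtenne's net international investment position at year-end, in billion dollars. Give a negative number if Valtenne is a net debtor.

-2206.0

With no valuation effects, change in NIIP = current account = 558.6
End-of-year NIIP = -2764.6 + 558.6 = -2206.0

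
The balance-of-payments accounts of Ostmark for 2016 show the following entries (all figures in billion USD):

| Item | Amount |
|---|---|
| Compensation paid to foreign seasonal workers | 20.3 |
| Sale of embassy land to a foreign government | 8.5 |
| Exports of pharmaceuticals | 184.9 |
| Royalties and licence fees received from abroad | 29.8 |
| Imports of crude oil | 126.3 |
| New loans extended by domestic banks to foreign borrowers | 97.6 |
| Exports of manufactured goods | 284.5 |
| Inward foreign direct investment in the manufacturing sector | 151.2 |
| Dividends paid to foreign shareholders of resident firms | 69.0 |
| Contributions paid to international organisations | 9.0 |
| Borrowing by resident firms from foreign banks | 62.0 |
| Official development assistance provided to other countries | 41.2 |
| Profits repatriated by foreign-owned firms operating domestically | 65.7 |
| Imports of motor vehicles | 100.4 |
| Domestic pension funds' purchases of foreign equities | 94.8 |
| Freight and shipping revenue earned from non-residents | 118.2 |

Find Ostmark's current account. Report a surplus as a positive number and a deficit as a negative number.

185.5

Goods: 284.5 + 184.9 - 126.3 - 100.4 = 242.7
Services: 118.2 + 29.8 = 148.0
Primary income: -65.7 - 20.3 - 69.0 = -155.0
Secondary income: -9.0 - 41.2 = -50.2
Current account = 242.7 + 148.0 + (-155.0) + (-50.2) = 185.5
(Excluded from the current account — capital account: sale of embassy land to a foreign government 8.5; financial account: new loans extended by domestic banks to foreign borrowers 97.6, inward foreign direct investment in the manufacturing sector 151.2, borrowing by resident firms from foreign banks 62.0, domestic pension funds' purchases of foreign equities 94.8.)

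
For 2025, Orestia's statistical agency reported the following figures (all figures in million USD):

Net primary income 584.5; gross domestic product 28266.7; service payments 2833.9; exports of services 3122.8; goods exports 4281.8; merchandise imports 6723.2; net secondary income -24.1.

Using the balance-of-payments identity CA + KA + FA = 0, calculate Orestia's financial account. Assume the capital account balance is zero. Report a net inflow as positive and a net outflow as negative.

Goods balance = 4281.8 - 6723.2 = -2441.4
Services balance = 3122.8 - 2833.9 = 288.9
Trade balance (goods + services) = -2441.4 + 288.9 = -2152.5
Net primary income = 584.5
Net secondary income = -24.1
Current account = -2152.5 + 584.5 + (-24.1) = -1592.1
Financial account = -(-1592.1) = 1592.1

1592.1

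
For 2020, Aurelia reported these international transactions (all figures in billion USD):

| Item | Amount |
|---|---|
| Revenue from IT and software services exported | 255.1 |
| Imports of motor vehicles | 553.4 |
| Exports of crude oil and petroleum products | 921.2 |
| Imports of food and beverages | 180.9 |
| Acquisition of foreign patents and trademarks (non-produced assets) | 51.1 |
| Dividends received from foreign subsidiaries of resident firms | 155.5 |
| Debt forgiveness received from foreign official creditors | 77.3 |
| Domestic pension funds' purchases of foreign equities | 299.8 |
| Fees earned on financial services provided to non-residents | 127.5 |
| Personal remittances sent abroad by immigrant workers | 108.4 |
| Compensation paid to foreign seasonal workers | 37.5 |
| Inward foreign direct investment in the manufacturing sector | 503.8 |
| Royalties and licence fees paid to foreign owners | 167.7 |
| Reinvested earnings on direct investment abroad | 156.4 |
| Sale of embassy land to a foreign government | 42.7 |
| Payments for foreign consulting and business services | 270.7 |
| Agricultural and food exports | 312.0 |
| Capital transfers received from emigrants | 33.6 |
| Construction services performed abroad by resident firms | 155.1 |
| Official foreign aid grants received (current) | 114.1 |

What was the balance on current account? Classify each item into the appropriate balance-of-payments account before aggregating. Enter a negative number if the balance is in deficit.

Goods: 921.2 + 312.0 - 180.9 - 553.4 = 498.9
Services: 255.1 - 167.7 + 155.1 - 270.7 + 127.5 = 99.3
Primary income: -37.5 + 155.5 + 156.4 = 274.4
Secondary income: 114.1 - 108.4 = 5.7
Current account = 498.9 + 99.3 + 274.4 + 5.7 = 878.3
(Excluded from the current account — capital account: acquisition of foreign patents and trademarks (non-produced assets) 51.1, debt forgiveness received from foreign official creditors 77.3, sale of embassy land to a foreign government 42.7, capital transfers received from emigrants 33.6; financial account: domestic pension funds' purchases of foreign equities 299.8, inward foreign direct investment in the manufacturing sector 503.8.)

878.3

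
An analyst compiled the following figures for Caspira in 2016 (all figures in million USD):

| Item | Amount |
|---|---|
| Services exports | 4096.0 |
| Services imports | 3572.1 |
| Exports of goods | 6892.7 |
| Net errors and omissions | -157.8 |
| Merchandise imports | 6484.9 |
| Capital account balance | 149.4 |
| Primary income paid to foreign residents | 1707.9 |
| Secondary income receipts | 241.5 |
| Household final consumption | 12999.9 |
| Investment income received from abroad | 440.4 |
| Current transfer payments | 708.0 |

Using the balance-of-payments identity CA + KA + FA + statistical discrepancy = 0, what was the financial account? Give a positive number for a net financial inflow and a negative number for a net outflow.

Goods balance = 6892.7 - 6484.9 = 407.8
Services balance = 4096.0 - 3572.1 = 523.9
Trade balance (goods + services) = 407.8 + 523.9 = 931.7
Net primary income = 440.4 - 1707.9 = -1267.5
Net secondary income = 241.5 - 708.0 = -466.5
Current account = 931.7 + (-1267.5) + (-466.5) = -802.3
Financial account = -(-802.3 + 149.4 + (-157.8)) = 810.7

810.7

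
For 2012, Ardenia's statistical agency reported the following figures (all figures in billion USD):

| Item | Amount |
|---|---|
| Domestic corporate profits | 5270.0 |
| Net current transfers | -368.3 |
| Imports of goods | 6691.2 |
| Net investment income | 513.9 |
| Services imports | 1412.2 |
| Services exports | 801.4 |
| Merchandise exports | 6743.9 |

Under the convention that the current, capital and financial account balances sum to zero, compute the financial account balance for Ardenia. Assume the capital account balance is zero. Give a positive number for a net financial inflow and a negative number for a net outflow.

412.5

Goods balance = 6743.9 - 6691.2 = 52.7
Services balance = 801.4 - 1412.2 = -610.8
Trade balance (goods + services) = 52.7 + (-610.8) = -558.1
Net primary income = 513.9
Net secondary income = -368.3
Current account = -558.1 + 513.9 + (-368.3) = -412.5
Financial account = -(-412.5) = 412.5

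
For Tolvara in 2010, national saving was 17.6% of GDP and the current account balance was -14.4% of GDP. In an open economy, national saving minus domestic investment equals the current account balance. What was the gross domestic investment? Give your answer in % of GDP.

32.0

I = S - CA = 17.6 - (-14.4) = 32.0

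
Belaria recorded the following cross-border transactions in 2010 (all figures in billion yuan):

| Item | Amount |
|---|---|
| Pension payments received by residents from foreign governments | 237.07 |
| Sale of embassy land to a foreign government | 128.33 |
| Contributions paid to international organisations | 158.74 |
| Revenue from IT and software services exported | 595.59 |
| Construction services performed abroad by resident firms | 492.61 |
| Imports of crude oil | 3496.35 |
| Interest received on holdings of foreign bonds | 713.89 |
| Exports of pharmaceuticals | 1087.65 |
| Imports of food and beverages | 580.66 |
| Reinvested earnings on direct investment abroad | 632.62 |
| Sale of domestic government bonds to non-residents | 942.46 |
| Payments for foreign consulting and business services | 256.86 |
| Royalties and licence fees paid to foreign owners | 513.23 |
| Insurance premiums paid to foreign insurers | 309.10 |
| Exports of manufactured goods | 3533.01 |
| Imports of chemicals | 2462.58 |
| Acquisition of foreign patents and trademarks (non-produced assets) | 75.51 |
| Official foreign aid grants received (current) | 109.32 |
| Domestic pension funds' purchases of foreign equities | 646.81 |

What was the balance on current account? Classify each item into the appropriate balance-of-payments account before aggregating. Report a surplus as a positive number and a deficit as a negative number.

-375.76

Goods: -580.66 - 2462.58 - 3496.35 + 3533.01 + 1087.65 = -1918.93
Services: 595.59 + 492.61 - 513.23 - 256.86 - 309.10 = 9.01
Primary income: 713.89 + 632.62 = 1346.51
Secondary income: 109.32 + 237.07 - 158.74 = 187.65
Current account = (-1918.93) + 9.01 + 1346.51 + 187.65 = -375.76
(Excluded from the current account — capital account: sale of embassy land to a foreign government 128.33, acquisition of foreign patents and trademarks (non-produced assets) 75.51; financial account: sale of domestic government bonds to non-residents 942.46, domestic pension funds' purchases of foreign equities 646.81.)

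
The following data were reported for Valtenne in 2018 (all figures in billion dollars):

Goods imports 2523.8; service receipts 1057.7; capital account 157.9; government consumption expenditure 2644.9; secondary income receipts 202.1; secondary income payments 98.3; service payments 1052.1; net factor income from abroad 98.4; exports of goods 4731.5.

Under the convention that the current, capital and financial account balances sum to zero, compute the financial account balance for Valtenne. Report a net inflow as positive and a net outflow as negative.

-2573.4

Goods balance = 4731.5 - 2523.8 = 2207.7
Services balance = 1057.7 - 1052.1 = 5.6
Trade balance (goods + services) = 2207.7 + 5.6 = 2213.3
Net primary income = 98.4
Net secondary income = 202.1 - 98.3 = 103.8
Current account = 2213.3 + 98.4 + 103.8 = 2415.5
Financial account = -(2415.5 + 157.9) = -2573.4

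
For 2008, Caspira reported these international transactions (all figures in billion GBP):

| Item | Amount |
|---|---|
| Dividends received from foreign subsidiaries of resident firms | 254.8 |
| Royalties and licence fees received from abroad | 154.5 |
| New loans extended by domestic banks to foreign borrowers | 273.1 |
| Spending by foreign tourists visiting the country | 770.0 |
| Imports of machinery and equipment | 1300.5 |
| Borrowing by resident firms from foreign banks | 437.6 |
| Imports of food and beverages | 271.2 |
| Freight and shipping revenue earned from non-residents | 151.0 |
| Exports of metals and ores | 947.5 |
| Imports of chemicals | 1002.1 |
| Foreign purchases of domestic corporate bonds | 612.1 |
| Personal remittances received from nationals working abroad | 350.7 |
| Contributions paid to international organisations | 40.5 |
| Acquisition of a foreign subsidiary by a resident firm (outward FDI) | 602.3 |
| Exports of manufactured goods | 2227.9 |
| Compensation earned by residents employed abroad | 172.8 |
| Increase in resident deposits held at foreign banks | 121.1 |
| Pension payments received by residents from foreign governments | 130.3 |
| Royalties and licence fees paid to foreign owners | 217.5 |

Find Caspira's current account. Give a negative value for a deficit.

2327.7

Goods: 947.5 - 1300.5 - 1002.1 + 2227.9 - 271.2 = 601.6
Services: -217.5 + 154.5 + 151.0 + 770.0 = 858.0
Primary income: 254.8 + 172.8 = 427.6
Secondary income: 350.7 - 40.5 + 130.3 = 440.5
Current account = 601.6 + 858.0 + 427.6 + 440.5 = 2327.7
(Excluded from the current account — financial account: new loans extended by domestic banks to foreign borrowers 273.1, borrowing by resident firms from foreign banks 437.6, foreign purchases of domestic corporate bonds 612.1, acquisition of a foreign subsidiary by a resident firm (outward FDI) 602.3, increase in resident deposits held at foreign banks 121.1.)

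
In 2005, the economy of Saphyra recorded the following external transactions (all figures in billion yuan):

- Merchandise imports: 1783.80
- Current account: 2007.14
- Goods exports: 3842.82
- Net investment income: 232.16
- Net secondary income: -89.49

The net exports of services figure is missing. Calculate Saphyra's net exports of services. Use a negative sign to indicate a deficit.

-194.55

Current account = goods balance + services balance + net primary income + net secondary income
Sum of the known components = 2201.69
Net exports of services = CA - (known components) = 2007.14 - 2201.69 = -194.55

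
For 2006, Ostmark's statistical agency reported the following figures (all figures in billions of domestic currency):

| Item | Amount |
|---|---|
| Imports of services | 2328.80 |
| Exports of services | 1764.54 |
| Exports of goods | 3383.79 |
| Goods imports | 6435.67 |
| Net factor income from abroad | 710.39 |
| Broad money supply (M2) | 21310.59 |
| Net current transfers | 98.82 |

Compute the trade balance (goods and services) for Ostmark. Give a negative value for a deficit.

-3616.14

Goods balance = 3383.79 - 6435.67 = -3051.88
Services balance = 1764.54 - 2328.80 = -564.26
Trade balance (goods + services) = -3051.88 + (-564.26) = -3616.14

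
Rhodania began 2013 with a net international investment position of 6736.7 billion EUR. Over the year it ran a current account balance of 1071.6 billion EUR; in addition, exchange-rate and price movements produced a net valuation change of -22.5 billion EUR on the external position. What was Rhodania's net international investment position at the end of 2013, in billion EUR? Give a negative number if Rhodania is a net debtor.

7785.8

Change in NIIP = current account + net valuation change = 1071.6 + (-22.5) = 1049.1
End-of-year NIIP = 6736.7 + 1049.1 = 7785.8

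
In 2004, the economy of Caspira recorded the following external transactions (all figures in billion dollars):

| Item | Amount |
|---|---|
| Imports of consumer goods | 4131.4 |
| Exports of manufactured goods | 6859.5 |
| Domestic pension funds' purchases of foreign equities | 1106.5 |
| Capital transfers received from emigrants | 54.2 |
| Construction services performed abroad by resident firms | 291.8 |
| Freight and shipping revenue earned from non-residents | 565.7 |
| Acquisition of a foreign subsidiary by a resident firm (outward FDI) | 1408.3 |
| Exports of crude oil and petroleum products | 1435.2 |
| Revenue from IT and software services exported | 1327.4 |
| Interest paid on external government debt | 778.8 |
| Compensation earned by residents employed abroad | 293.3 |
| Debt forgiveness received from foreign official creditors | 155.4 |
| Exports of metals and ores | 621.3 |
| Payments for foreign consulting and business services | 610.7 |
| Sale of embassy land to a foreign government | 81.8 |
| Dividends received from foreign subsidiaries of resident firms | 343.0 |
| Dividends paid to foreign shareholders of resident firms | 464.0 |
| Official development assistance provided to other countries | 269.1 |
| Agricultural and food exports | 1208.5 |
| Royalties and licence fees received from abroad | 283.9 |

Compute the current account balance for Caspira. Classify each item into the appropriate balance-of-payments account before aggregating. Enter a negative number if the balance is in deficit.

6975.6

Goods: 6859.5 - 4131.4 + 1435.2 + 1208.5 + 621.3 = 5993.1
Services: 283.9 - 610.7 + 291.8 + 565.7 + 1327.4 = 1858.1
Primary income: 343.0 - 778.8 + 293.3 - 464.0 = -606.5
Secondary income: -269.1
Current account = 5993.1 + 1858.1 + (-606.5) + (-269.1) = 6975.6
(Excluded from the current account — financial account: domestic pension funds' purchases of foreign equities 1106.5, acquisition of a foreign subsidiary by a resident firm (outward FDI) 1408.3; capital account: capital transfers received from emigrants 54.2, debt forgiveness received from foreign official creditors 155.4, sale of embassy land to a foreign government 81.8.)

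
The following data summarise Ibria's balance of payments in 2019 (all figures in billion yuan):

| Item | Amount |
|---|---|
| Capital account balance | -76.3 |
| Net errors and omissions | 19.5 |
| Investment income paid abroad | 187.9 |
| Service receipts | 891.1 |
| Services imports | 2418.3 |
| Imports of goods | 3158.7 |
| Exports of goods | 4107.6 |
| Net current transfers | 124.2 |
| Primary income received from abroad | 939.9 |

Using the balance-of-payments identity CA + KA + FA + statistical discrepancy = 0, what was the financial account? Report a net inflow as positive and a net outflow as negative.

-241.1

Goods balance = 4107.6 - 3158.7 = 948.9
Services balance = 891.1 - 2418.3 = -1527.2
Trade balance (goods + services) = 948.9 + (-1527.2) = -578.3
Net primary income = 939.9 - 187.9 = 752.0
Net secondary income = 124.2
Current account = -578.3 + 752.0 + 124.2 = 297.9
Financial account = -(297.9 + (-76.3) + 19.5) = -241.1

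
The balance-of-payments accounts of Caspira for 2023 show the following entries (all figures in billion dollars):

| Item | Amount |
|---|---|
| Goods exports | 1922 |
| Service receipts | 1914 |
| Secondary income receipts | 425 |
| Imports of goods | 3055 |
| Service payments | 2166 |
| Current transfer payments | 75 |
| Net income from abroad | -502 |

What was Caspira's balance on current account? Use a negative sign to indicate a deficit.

Goods balance = 1922 - 3055 = -1133
Services balance = 1914 - 2166 = -252
Trade balance (goods + services) = -1133 + (-252) = -1385
Net primary income = -502
Net secondary income = 425 - 75 = 350
Current account = -1385 + (-502) + 350 = -1537

-1537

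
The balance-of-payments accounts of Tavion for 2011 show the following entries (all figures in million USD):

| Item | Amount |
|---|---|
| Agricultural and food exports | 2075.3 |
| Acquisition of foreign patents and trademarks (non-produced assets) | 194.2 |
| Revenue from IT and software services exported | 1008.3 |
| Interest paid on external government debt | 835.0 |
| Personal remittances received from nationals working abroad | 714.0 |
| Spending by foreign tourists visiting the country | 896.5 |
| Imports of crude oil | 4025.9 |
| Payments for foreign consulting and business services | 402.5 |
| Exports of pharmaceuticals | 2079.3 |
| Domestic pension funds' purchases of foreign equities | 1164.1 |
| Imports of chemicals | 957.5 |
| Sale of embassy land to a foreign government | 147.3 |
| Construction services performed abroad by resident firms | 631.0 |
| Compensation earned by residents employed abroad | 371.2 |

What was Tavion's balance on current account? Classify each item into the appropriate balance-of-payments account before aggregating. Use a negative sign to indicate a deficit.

Goods: 2075.3 - 957.5 - 4025.9 + 2079.3 = -828.8
Services: 631.0 + 896.5 - 402.5 + 1008.3 = 2133.3
Primary income: 371.2 - 835.0 = -463.8
Secondary income: 714.0
Current account = (-828.8) + 2133.3 + (-463.8) + 714.0 = 1554.7
(Excluded from the current account — capital account: acquisition of foreign patents and trademarks (non-produced assets) 194.2, sale of embassy land to a foreign government 147.3; financial account: domestic pension funds' purchases of foreign equities 1164.1.)

1554.7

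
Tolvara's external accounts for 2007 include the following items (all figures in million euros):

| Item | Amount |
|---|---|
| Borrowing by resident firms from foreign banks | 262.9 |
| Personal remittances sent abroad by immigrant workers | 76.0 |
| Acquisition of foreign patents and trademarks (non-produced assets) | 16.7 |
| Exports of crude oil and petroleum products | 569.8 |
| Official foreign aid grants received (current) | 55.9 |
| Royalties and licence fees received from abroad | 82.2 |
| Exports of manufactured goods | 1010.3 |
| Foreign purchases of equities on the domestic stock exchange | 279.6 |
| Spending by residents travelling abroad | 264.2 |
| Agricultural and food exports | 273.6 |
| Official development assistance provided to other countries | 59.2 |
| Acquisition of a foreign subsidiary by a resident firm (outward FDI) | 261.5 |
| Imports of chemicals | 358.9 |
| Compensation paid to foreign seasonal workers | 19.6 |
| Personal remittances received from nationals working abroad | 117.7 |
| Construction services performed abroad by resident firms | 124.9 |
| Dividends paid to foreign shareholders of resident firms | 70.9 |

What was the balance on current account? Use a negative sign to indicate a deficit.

1385.6

Goods: -358.9 + 569.8 + 1010.3 + 273.6 = 1494.8
Services: 124.9 - 264.2 + 82.2 = -57.1
Primary income: -70.9 - 19.6 = -90.5
Secondary income: -76.0 - 59.2 + 55.9 + 117.7 = 38.4
Current account = 1494.8 + (-57.1) + (-90.5) + 38.4 = 1385.6
(Excluded from the current account — financial account: borrowing by resident firms from foreign banks 262.9, foreign purchases of equities on the domestic stock exchange 279.6, acquisition of a foreign subsidiary by a resident firm (outward FDI) 261.5; capital account: acquisition of foreign patents and trademarks (non-produced assets) 16.7.)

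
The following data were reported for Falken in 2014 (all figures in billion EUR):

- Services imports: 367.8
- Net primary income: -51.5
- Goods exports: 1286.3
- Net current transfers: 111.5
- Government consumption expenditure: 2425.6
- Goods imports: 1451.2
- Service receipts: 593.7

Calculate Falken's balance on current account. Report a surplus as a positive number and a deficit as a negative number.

Goods balance = 1286.3 - 1451.2 = -164.9
Services balance = 593.7 - 367.8 = 225.9
Trade balance (goods + services) = -164.9 + 225.9 = 61.0
Net primary income = -51.5
Net secondary income = 111.5
Current account = 61.0 + (-51.5) + 111.5 = 121.0

121.0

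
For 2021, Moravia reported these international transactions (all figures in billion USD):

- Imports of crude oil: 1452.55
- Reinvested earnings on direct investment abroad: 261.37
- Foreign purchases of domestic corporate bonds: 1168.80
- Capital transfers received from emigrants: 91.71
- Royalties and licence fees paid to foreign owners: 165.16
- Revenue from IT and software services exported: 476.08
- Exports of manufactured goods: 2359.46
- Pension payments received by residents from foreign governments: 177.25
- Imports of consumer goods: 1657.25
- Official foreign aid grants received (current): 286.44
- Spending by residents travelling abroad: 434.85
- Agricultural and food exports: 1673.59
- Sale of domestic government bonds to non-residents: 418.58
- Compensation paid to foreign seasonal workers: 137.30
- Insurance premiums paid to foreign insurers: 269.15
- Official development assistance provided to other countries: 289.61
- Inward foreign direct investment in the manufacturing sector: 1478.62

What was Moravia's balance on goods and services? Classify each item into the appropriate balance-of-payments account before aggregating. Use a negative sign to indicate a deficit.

Goods: -1452.55 + 2359.46 - 1657.25 + 1673.59 = 923.25
Services: -434.85 + 476.08 - 269.15 - 165.16 = -393.08
Trade balance = 923.25 + (-393.08) = 530.17
(Excluded from the trade balance — primary income: reinvested earnings on direct investment abroad 261.37, compensation paid to foreign seasonal workers 137.30; financial account: foreign purchases of domestic corporate bonds 1168.80, sale of domestic government bonds to non-residents 418.58, inward foreign direct investment in the manufacturing sector 1478.62; capital account: capital transfers received from emigrants 91.71; secondary income: pension payments received by residents from foreign governments 177.25, official foreign aid grants received (current) 286.44, official development assistance provided to other countries 289.61.)

530.17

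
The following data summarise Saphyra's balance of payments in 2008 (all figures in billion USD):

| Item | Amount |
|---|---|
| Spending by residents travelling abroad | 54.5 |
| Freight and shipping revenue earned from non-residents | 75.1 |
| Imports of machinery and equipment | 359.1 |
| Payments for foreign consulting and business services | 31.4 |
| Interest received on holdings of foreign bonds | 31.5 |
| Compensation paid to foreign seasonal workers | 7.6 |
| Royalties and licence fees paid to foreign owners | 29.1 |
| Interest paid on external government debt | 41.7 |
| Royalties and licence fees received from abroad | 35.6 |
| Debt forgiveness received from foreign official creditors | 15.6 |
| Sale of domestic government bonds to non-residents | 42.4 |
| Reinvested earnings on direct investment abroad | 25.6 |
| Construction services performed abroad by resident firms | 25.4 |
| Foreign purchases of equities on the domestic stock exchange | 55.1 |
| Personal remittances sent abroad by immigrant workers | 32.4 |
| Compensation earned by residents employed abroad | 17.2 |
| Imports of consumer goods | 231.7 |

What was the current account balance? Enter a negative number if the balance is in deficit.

-577.1

Goods: -231.7 - 359.1 = -590.8
Services: 35.6 - 29.1 + 25.4 + 75.1 - 54.5 - 31.4 = 21.1
Primary income: -7.6 + 31.5 - 41.7 + 17.2 + 25.6 = 25.0
Secondary income: -32.4
Current account = (-590.8) + 21.1 + 25.0 + (-32.4) = -577.1
(Excluded from the current account — capital account: debt forgiveness received from foreign official creditors 15.6; financial account: sale of domestic government bonds to non-residents 42.4, foreign purchases of equities on the domestic stock exchange 55.1.)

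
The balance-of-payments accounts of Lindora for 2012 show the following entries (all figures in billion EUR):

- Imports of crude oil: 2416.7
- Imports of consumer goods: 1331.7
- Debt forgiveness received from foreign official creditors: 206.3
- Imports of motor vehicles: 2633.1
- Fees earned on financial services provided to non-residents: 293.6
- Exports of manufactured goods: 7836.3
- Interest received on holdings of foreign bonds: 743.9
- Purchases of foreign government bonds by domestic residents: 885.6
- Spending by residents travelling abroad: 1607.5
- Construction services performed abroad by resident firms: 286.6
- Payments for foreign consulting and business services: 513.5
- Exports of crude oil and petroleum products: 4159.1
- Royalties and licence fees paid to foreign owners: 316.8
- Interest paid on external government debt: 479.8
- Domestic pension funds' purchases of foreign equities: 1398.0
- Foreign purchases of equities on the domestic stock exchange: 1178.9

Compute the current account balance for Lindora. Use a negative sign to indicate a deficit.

Goods: -2416.7 - 1331.7 - 2633.1 + 4159.1 + 7836.3 = 5613.9
Services: 286.6 - 1607.5 - 513.5 + 293.6 - 316.8 = -1857.6
Primary income: 743.9 - 479.8 = 264.1
Current account = 5613.9 + (-1857.6) + 264.1 = 4020.4
(Excluded from the current account — capital account: debt forgiveness received from foreign official creditors 206.3; financial account: purchases of foreign government bonds by domestic residents 885.6, domestic pension funds' purchases of foreign equities 1398.0, foreign purchases of equities on the domestic stock exchange 1178.9.)

4020.4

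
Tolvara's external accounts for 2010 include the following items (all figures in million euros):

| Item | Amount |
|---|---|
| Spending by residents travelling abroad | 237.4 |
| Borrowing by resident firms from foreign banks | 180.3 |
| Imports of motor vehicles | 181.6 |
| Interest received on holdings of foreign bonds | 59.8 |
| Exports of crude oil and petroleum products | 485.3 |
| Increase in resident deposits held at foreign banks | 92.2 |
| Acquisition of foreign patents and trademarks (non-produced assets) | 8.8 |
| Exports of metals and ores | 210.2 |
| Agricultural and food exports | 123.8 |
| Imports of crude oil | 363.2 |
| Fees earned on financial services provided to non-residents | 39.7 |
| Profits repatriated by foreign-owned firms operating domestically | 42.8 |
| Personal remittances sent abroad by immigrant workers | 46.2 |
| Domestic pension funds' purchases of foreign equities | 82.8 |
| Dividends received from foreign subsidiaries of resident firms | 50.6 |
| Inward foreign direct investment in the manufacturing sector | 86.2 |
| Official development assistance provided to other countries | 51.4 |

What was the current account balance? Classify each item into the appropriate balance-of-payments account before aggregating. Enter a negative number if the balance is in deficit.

46.8

Goods: 210.2 + 123.8 + 485.3 - 363.2 - 181.6 = 274.5
Services: 39.7 - 237.4 = -197.7
Primary income: 59.8 + 50.6 - 42.8 = 67.6
Secondary income: -51.4 - 46.2 = -97.6
Current account = 274.5 + (-197.7) + 67.6 + (-97.6) = 46.8
(Excluded from the current account — financial account: borrowing by resident firms from foreign banks 180.3, increase in resident deposits held at foreign banks 92.2, domestic pension funds' purchases of foreign equities 82.8, inward foreign direct investment in the manufacturing sector 86.2; capital account: acquisition of foreign patents and trademarks (non-produced assets) 8.8.)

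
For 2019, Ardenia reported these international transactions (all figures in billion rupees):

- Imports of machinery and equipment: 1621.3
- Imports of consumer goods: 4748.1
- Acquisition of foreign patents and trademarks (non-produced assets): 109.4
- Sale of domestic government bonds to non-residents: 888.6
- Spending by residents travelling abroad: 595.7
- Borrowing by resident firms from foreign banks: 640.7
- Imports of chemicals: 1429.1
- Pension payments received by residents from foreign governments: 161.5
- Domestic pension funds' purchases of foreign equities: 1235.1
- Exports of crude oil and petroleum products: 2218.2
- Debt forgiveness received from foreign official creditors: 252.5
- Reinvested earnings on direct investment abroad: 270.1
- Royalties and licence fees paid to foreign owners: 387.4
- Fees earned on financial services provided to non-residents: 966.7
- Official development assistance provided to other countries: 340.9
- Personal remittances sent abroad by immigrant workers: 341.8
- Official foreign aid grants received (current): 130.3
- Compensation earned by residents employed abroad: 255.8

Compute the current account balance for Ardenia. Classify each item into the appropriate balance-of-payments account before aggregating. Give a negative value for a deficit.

Goods: -1621.3 - 1429.1 + 2218.2 - 4748.1 = -5580.3
Services: -387.4 - 595.7 + 966.7 = -16.4
Primary income: 270.1 + 255.8 = 525.9
Secondary income: -341.8 + 161.5 + 130.3 - 340.9 = -390.9
Current account = (-5580.3) + (-16.4) + 525.9 + (-390.9) = -5461.7
(Excluded from the current account — capital account: acquisition of foreign patents and trademarks (non-produced assets) 109.4, debt forgiveness received from foreign official creditors 252.5; financial account: sale of domestic government bonds to non-residents 888.6, borrowing by resident firms from foreign banks 640.7, domestic pension funds' purchases of foreign equities 1235.1.)

-5461.7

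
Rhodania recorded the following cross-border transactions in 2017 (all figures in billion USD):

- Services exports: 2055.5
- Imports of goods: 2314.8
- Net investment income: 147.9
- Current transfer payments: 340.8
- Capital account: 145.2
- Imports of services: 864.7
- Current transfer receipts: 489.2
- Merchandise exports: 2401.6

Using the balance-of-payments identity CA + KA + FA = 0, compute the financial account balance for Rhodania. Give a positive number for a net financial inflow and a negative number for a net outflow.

-1719.1

Goods balance = 2401.6 - 2314.8 = 86.8
Services balance = 2055.5 - 864.7 = 1190.8
Trade balance (goods + services) = 86.8 + 1190.8 = 1277.6
Net primary income = 147.9
Net secondary income = 489.2 - 340.8 = 148.4
Current account = 1277.6 + 147.9 + 148.4 = 1573.9
Financial account = -(1573.9 + 145.2) = -1719.1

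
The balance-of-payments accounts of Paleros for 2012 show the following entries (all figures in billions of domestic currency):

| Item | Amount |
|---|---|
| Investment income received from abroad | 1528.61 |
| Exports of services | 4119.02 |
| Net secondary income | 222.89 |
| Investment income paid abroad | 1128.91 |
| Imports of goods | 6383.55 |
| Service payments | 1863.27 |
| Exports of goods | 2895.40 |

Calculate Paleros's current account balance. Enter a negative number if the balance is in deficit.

Goods balance = 2895.40 - 6383.55 = -3488.15
Services balance = 4119.02 - 1863.27 = 2255.75
Trade balance (goods + services) = -3488.15 + 2255.75 = -1232.40
Net primary income = 1528.61 - 1128.91 = 399.70
Net secondary income = 222.89
Current account = -1232.40 + 399.70 + 222.89 = -609.81

-609.81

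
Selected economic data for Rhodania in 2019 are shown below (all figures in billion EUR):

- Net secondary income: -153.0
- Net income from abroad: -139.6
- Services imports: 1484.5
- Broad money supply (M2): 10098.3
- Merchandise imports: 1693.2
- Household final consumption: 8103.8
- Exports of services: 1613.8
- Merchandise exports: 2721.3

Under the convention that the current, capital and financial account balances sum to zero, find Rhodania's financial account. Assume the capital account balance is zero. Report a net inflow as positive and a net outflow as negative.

Goods balance = 2721.3 - 1693.2 = 1028.1
Services balance = 1613.8 - 1484.5 = 129.3
Trade balance (goods + services) = 1028.1 + 129.3 = 1157.4
Net primary income = -139.6
Net secondary income = -153.0
Current account = 1157.4 + (-139.6) + (-153.0) = 864.8
Financial account = -(864.8) = -864.8

-864.8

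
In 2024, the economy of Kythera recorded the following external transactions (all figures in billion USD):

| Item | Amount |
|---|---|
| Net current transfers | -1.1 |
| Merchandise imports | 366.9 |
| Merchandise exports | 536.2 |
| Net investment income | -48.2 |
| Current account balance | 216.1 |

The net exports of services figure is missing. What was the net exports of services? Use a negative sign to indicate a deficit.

96.1

Current account = goods balance + services balance + net primary income + net secondary income
Sum of the known components = 120.0
Net exports of services = CA - (known components) = 216.1 - 120.0 = 96.1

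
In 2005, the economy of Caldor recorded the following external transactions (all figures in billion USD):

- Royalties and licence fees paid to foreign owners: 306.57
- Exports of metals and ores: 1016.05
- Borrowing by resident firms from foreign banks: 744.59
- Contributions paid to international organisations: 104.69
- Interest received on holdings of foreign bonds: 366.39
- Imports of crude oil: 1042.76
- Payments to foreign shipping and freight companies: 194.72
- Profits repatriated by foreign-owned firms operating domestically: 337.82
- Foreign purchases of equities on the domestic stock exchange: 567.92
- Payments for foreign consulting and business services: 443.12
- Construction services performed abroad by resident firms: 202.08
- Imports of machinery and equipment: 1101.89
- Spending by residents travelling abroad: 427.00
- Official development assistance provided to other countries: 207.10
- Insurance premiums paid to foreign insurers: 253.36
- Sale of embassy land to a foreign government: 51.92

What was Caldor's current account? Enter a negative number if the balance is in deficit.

Goods: 1016.05 - 1042.76 - 1101.89 = -1128.60
Services: -194.72 - 253.36 - 306.57 - 443.12 - 427.00 + 202.08 = -1422.69
Primary income: 366.39 - 337.82 = 28.57
Secondary income: -104.69 - 207.10 = -311.79
Current account = (-1128.60) + (-1422.69) + 28.57 + (-311.79) = -2834.51
(Excluded from the current account — financial account: borrowing by resident firms from foreign banks 744.59, foreign purchases of equities on the domestic stock exchange 567.92; capital account: sale of embassy land to a foreign government 51.92.)

-2834.51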